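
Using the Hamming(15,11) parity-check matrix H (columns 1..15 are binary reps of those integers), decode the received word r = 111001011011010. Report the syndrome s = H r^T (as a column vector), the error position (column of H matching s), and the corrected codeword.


s = (1, 1, 1, 0)^T, error position = 14, corrected codeword c = 111001011011000

Compute s = H r^T mod 2 one row at a time:
  s_1 = 1 + 1 + 0 + 1 + 1 + 0 + 1 + 0 = 5 ≡ 1 (mod 2).
  s_2 = 0 + 0 + 1 + 0 + 1 + 0 + 1 + 0 = 3 ≡ 1 (mod 2).
  s_3 = 1 + 1 + 1 + 0 + 0 + 1 + 1 + 0 = 5 ≡ 1 (mod 2).
  s_4 = 1 + 1 + 0 + 0 + 1 + 1 + 0 + 0 = 4 ≡ 0 (mod 2).
s = (1, 1, 1, 0)^T — this equals column 14 of H (binary 1110), so error is at position 14.
Correct: flip bit 14 of r = 111001011011010 to get c = 111001011011000.


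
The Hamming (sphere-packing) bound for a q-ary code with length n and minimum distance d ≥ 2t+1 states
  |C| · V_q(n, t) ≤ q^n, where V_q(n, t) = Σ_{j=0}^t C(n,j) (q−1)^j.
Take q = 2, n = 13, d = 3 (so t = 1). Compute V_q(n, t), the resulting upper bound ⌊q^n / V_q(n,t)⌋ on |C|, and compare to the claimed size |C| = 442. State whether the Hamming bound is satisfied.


V_q(n, t) = 14, q^n = 8192, Hamming bound = 585, |C| = 442 ≤ bound (satisfied).

Step 1: Compute V_q(n, t) = Σ_{j=0}^1 C(n, j) (q−1)^j.
  j = 0: C(13,0)·(1)^0 = 1·1 = 1.
  j = 1: C(13,1)·(1)^1 = 13·1 = 13.
  V_q(n, t) = 1 + 13 = 14.
Step 2: q^n = 2^13 = 8192.
Step 3: Hamming bound ⌊q^n / V_q(n,t)⌋ = ⌊8192/14⌋ = 585.
Step 4: Compare |C| = 442 to 585: satisfied.
The claimed |C| lies below the Hamming bound.


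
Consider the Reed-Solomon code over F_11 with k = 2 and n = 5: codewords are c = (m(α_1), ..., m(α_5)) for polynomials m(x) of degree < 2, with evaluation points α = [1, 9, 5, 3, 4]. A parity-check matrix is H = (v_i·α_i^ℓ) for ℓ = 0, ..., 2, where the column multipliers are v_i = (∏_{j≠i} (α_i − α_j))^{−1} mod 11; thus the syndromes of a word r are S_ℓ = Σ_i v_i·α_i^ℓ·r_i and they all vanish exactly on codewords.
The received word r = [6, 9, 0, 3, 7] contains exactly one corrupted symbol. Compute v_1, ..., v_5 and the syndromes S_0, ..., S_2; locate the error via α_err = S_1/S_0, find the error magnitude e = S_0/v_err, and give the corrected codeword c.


S = (5, 1, 9), error at position 2, error magnitude e = 4, c = [6, 5, 0, 3, 7].

Step 1: column multipliers v_i = (∏_{j≠i}(α_i − α_j))^{−1} mod 11.
  i = 1 (α = 1): (1−9)(1−5)(1−3)(1−4) = (−8)·(−4)·(−2)·(−3) = 192 ≡ 5, so v_1 = 5^{−1} = 9 (mod 11).
  i = 2 (α = 9): (9−1)(9−5)(9−3)(9−4) = 8·4·6·5 = 960 ≡ 3, so v_2 = 3^{−1} = 4 (mod 11).
  i = 3 (α = 5): (5−1)(5−9)(5−3)(5−4) = 4·(−4)·2·1 = −32 ≡ 1, so v_3 = 1^{−1} = 1 (mod 11).
  i = 4 (α = 3): (3−1)(3−9)(3−5)(3−4) = 2·(−6)·(−2)·(−1) = −24 ≡ 9, so v_4 = 9^{−1} = 5 (mod 11).
  i = 5 (α = 4): (4−1)(4−9)(4−5)(4−3) = 3·(−5)·(−1)·1 = 15 ≡ 4, so v_5 = 4^{−1} = 3 (mod 11).
  v = [9, 4, 1, 5, 3].
Step 2: syndromes of r = [6, 9, 0, 3, 7] (all sums mod 11).
  S_0 = Σ v_i r_i = 9·6 + 4·9 + 1·0 + 5·3 + 3·7 = 126 ≡ 5.
  S_1 = Σ v_i α_i r_i = 9·1·6 + 4·9·9 + 1·5·0 + 5·3·3 + 3·4·7 = 507 ≡ 1.
  α_i^2 mod 11 = [1, 4, 3, 9, 5].
  S_2 = Σ v_i α_i^2 r_i = 9·1·6 + 4·4·9 + 1·3·0 + 5·9·3 + 3·5·7 = 438 ≡ 9.
  S = (5, 1, 9) ≠ 0, so r is not a codeword (an error is present).
Step 3: locate the error. For a single error e at position i, S_ℓ = v_i·e·α_i^ℓ, so α_err = S_1/S_0.
  S_0^{−1} = 5^{−1} = 9 (mod 11), so α_err = 1·9 = 9 ≡ 9 = α_2. Error position i = 2.
  Consistency check: S_2/S_1 = 9·1 = 9 ≡ 9 = α_err ✓ (single-error assumption holds).
Step 4: error magnitude e = S_0/v_2 = S_0·∏_{j≠2}(α_2 − α_j) = 5·3 = 15 ≡ 4 (mod 11).
Step 5: correct position 2: c_2 = r_2 − e = 9 − 4 ≡ 5 (mod 11). Hence c = [6, 5, 0, 3, 7].
  Check: interpolating c through the α_i gives m(x) = 2 + 4·x (degree < 2) with m(α_i) = c_i for every i, so c is indeed a codeword.


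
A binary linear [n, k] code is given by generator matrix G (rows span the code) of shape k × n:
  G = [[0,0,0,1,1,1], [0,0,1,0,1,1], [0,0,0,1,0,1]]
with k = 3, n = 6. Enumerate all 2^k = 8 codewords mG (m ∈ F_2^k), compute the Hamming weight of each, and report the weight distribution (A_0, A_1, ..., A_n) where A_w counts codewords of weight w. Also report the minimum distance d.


Weight distribution: A_0 = 1, A_1 = 1, A_2 = 3, A_3 = 3. Minimum distance d = 1.

Enumerate all 2^3 = 8 messages m ∈ F_2^3.
For each, compute codeword c = mG in F_2^6, then tally its weight.
  m = 000 → c = 000000, weight = 0.
  m = 100 → c = 000111, weight = 3.
  m = 010 → c = 001011, weight = 3.
  m = 110 → c = 001100, weight = 2.
  m = 001 → c = 000101, weight = 2.
  m = 101 → c = 000010, weight = 1.
  m = 011 → c = 001110, weight = 3.
  m = 111 → c = 001001, weight = 2.
Tally weights:
  weight 0: 1 codewords.
  weight 1: 1 codewords.
  weight 2: 3 codewords.
  weight 3: 3 codewords.
Minimum distance d = smallest w > 0 with A_w > 0 = 1.
Sanity: Σ A_w = 8 = 2^3 = 8 ✓.


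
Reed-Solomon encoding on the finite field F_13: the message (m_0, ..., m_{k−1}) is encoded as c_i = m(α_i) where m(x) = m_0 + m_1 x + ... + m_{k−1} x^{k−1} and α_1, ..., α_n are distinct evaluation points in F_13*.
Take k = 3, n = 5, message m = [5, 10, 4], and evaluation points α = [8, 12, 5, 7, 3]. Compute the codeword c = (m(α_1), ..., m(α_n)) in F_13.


c = [3, 12, 12, 11, 6]

Message polynomial: m(x) = 5 + 10·x + 4·x^2 (mod 13).
For each evaluation point α_i, compute m(α_i) mod 13:
  α_1 = 8: Horner steps 4 → 3 → 3, so m(8) = 3.
  α_2 = 12: Horner steps 4 → 6 → 12, so m(12) = 12.
  α_3 = 5: Horner steps 4 → 4 → 12, so m(5) = 12.
  α_4 = 7: Horner steps 4 → 12 → 11, so m(7) = 11.
  α_5 = 3: Horner steps 4 → 9 → 6, so m(3) = 6.
Codeword c = [3, 12, 12, 11, 6] ∈ F_13^5.


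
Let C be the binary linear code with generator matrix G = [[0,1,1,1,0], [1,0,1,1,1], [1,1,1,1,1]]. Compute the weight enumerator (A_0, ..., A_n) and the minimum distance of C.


Weight distribution: A_0 = 1, A_1 = 1, A_2 = 2, A_3 = 2, A_4 = 1, A_5 = 1. Minimum distance d = 1.

Enumerate all 2^3 = 8 messages m ∈ F_2^3.
For each, compute codeword c = mG in F_2^5, then tally its weight.
  m = 000 → c = 00000, weight = 0.
  m = 100 → c = 01110, weight = 3.
  m = 010 → c = 10111, weight = 4.
  m = 110 → c = 11001, weight = 3.
  m = 001 → c = 11111, weight = 5.
  m = 101 → c = 10001, weight = 2.
  m = 011 → c = 01000, weight = 1.
  m = 111 → c = 00110, weight = 2.
Tally weights:
  weight 0: 1 codewords.
  weight 1: 1 codewords.
  weight 2: 2 codewords.
  weight 3: 2 codewords.
  weight 4: 1 codewords.
  weight 5: 1 codewords.
Minimum distance d = smallest w > 0 with A_w > 0 = 1.
Sanity: Σ A_w = 8 = 2^3 = 8 ✓.


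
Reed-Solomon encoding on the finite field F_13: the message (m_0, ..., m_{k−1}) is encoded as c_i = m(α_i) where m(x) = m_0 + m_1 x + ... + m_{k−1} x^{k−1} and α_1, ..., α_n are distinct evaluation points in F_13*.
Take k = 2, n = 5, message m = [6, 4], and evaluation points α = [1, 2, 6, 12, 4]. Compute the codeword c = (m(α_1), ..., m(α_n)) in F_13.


c = [10, 1, 4, 2, 9]

Message polynomial: m(x) = 6 + 4·x (mod 13).
For each evaluation point α_i, compute m(α_i) mod 13:
  α_1 = 1: Horner steps 4 → 10, so m(1) = 10.
  α_2 = 2: Horner steps 4 → 1, so m(2) = 1.
  α_3 = 6: Horner steps 4 → 4, so m(6) = 4.
  α_4 = 12: Horner steps 4 → 2, so m(12) = 2.
  α_5 = 4: Horner steps 4 → 9, so m(4) = 9.
Codeword c = [10, 1, 4, 2, 9] ∈ F_13^5.


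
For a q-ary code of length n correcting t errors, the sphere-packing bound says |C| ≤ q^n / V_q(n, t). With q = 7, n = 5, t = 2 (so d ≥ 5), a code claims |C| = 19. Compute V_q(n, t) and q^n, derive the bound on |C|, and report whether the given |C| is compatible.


V_q(n, t) = 391, q^n = 16807, Hamming bound = 42, |C| = 19 ≤ bound (satisfied).

Step 1: Compute V_q(n, t) = Σ_{j=0}^2 C(n, j) (q−1)^j.
  j = 0: C(5,0)·(6)^0 = 1·1 = 1.
  j = 1: C(5,1)·(6)^1 = 5·6 = 30.
  j = 2: C(5,2)·(6)^2 = 10·36 = 360.
  V_q(n, t) = 1 + 30 + 360 = 391.
Step 2: q^n = 7^5 = 16807.
Step 3: Hamming bound ⌊q^n / V_q(n,t)⌋ = ⌊16807/391⌋ = 42.
Step 4: Compare |C| = 19 to 42: satisfied.
The claimed |C| lies below the Hamming bound.


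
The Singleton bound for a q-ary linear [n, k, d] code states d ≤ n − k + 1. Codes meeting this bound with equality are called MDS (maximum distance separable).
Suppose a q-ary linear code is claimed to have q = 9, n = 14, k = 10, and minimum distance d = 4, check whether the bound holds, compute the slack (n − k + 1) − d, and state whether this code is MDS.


Singleton RHS = n − k + 1 = 5, slack = 1, bound satisfied, not MDS.

Singleton bound: d ≤ n − k + 1.
Here n = 14, k = 10, so n − k + 1 = 5.
Given d = 4, check d ≤ 5: YES.
Slack = (n − k + 1) − d = 1.
The code is NOT MDS (slack = 1 > 0).
Description: the claimed parameters are [14, 10, 4]_9; such a code would be non-MDS.


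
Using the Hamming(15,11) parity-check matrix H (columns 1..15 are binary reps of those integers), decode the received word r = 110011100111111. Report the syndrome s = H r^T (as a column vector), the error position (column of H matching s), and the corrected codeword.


s = (0, 1, 1, 0)^T, error position = 6, corrected codeword c = 110010100111111

Compute s = H r^T mod 2 one row at a time:
  s_1 = 0 + 0 + 1 + 1 + 1 + 1 + 1 + 1 = 6 ≡ 0 (mod 2).
  s_2 = 0 + 1 + 1 + 1 + 1 + 1 + 1 + 1 = 7 ≡ 1 (mod 2).
  s_3 = 1 + 0 + 1 + 1 + 1 + 1 + 1 + 1 = 7 ≡ 1 (mod 2).
  s_4 = 1 + 0 + 1 + 1 + 0 + 1 + 1 + 1 = 6 ≡ 0 (mod 2).
s = (0, 1, 1, 0)^T — this equals column 6 of H (binary 0110), so error is at position 6.
Correct: flip bit 6 of r = 110011100111111 to get c = 110010100111111.


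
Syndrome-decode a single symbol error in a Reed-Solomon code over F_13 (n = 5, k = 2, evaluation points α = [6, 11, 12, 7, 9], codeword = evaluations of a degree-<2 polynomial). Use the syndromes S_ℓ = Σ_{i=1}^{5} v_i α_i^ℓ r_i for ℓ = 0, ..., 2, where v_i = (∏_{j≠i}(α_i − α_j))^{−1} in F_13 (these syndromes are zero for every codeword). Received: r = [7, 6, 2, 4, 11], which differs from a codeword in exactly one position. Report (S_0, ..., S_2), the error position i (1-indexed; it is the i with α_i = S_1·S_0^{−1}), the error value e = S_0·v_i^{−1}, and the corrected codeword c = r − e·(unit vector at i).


S = (12, 2, 9), error at position 2, error magnitude e = 1, c = [7, 5, 2, 4, 11].

Step 1: column multipliers v_i = (∏_{j≠i}(α_i − α_j))^{−1} mod 13.
  i = 1 (α = 6): (6−11)(6−12)(6−7)(6−9) = (−5)·(−6)·(−1)·(−3) = 90 ≡ 12, so v_1 = 12^{−1} = 12 (mod 13).
  i = 2 (α = 11): (11−6)(11−12)(11−7)(11−9) = 5·(−1)·4·2 = −40 ≡ 12, so v_2 = 12^{−1} = 12 (mod 13).
  i = 3 (α = 12): (12−6)(12−11)(12−7)(12−9) = 6·1·5·3 = 90 ≡ 12, so v_3 = 12^{−1} = 12 (mod 13).
  i = 4 (α = 7): (7−6)(7−11)(7−12)(7−9) = 1·(−4)·(−5)·(−2) = −40 ≡ 12, so v_4 = 12^{−1} = 12 (mod 13).
  i = 5 (α = 9): (9−6)(9−11)(9−12)(9−7) = 3·(−2)·(−3)·2 = 36 ≡ 10, so v_5 = 10^{−1} = 4 (mod 13).
  v = [12, 12, 12, 12, 4].
Step 2: syndromes of r = [7, 6, 2, 4, 11] (all sums mod 13).
  S_0 = Σ v_i r_i = 12·7 + 12·6 + 12·2 + 12·4 + 4·11 = 272 ≡ 12.
  S_1 = Σ v_i α_i r_i = 12·6·7 + 12·11·6 + 12·12·2 + 12·7·4 + 4·9·11 = 2316 ≡ 2.
  α_i^2 mod 13 = [10, 4, 1, 10, 3].
  S_2 = Σ v_i α_i^2 r_i = 12·10·7 + 12·4·6 + 12·1·2 + 12·10·4 + 4·3·11 = 1764 ≡ 9.
  S = (12, 2, 9) ≠ 0, so r is not a codeword (an error is present).
Step 3: locate the error. For a single error e at position i, S_ℓ = v_i·e·α_i^ℓ, so α_err = S_1/S_0.
  S_0^{−1} = 12^{−1} = 12 (mod 13), so α_err = 2·12 = 24 ≡ 11 = α_2. Error position i = 2.
  Consistency check: S_2/S_1 = 9·7 = 63 ≡ 11 = α_err ✓ (single-error assumption holds).
Step 4: error magnitude e = S_0/v_2 = S_0·∏_{j≠2}(α_2 − α_j) = 12·12 = 144 ≡ 1 (mod 13).
Step 5: correct position 2: c_2 = r_2 − e = 6 − 1 ≡ 5 (mod 13). Hence c = [7, 5, 2, 4, 11].
  Check: interpolating c through the α_i gives m(x) = 12 + 10·x (degree < 2) with m(α_i) = c_i for every i, so c is indeed a codeword.


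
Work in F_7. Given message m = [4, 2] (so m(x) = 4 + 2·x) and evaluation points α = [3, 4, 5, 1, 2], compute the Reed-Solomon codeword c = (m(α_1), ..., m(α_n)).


c = [3, 5, 0, 6, 1]

Message polynomial: m(x) = 4 + 2·x (mod 7).
For each evaluation point α_i, compute m(α_i) mod 7:
  α_1 = 3: Horner steps 2 → 3, so m(3) = 3.
  α_2 = 4: Horner steps 2 → 5, so m(4) = 5.
  α_3 = 5: Horner steps 2 → 0, so m(5) = 0.
  α_4 = 1: Horner steps 2 → 6, so m(1) = 6.
  α_5 = 2: Horner steps 2 → 1, so m(2) = 1.
Codeword c = [3, 5, 0, 6, 1] ∈ F_7^5.


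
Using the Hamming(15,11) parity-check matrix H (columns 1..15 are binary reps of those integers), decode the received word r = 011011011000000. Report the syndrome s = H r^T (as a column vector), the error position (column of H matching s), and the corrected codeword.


s = (0, 0, 1, 1)^T, error position = 3, corrected codeword c = 010011011000000

Compute s = H r^T mod 2 one row at a time:
  s_1 = 1 + 1 + 0 + 0 + 0 + 0 + 0 + 0 = 2 ≡ 0 (mod 2).
  s_2 = 0 + 1 + 1 + 0 + 0 + 0 + 0 + 0 = 2 ≡ 0 (mod 2).
  s_3 = 1 + 1 + 1 + 0 + 0 + 0 + 0 + 0 = 3 ≡ 1 (mod 2).
  s_4 = 0 + 1 + 1 + 0 + 1 + 0 + 0 + 0 = 3 ≡ 1 (mod 2).
s = (0, 0, 1, 1)^T — this equals column 3 of H (binary 0011), so error is at position 3.
Correct: flip bit 3 of r = 011011011000000 to get c = 010011011000000.


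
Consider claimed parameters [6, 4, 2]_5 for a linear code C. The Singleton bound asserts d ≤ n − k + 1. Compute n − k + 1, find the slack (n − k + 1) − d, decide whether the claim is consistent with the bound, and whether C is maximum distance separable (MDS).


Singleton RHS = n − k + 1 = 3, slack = 1, bound satisfied, not MDS.

Singleton bound: d ≤ n − k + 1.
Here n = 6, k = 4, so n − k + 1 = 3.
Given d = 2, check d ≤ 3: YES.
Slack = (n − k + 1) − d = 1.
The code is NOT MDS (slack = 1 > 0).
Description: the claimed parameters are [6, 4, 2]_5; such a code would be non-MDS.


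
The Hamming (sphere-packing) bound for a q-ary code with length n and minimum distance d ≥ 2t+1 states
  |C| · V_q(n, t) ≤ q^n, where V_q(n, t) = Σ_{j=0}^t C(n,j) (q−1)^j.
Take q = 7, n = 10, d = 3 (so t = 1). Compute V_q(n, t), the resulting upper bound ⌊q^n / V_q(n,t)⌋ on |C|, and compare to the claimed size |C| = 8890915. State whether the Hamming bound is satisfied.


V_q(n, t) = 61, q^n = 282475249, Hamming bound = 4630741, |C| = 8890915 > bound (violated).

Step 1: Compute V_q(n, t) = Σ_{j=0}^1 C(n, j) (q−1)^j.
  j = 0: C(10,0)·(6)^0 = 1·1 = 1.
  j = 1: C(10,1)·(6)^1 = 10·6 = 60.
  V_q(n, t) = 1 + 60 = 61.
Step 2: q^n = 7^10 = 282475249.
Step 3: Hamming bound ⌊q^n / V_q(n,t)⌋ = ⌊282475249/61⌋ = 4630741.
Step 4: Compare |C| = 8890915 to 4630741: violated.
The claimed |C| lies above the Hamming bound, so no 7-ary code of length 10 with d ≥ 3 can have 8890915 codewords.


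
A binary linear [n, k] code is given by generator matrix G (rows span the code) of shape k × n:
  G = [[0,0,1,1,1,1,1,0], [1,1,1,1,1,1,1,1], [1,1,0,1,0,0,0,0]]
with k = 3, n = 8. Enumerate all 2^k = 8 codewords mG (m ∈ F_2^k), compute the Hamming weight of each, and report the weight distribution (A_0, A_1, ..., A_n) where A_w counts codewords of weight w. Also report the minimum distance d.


Weight distribution: A_0 = 1, A_2 = 1, A_3 = 2, A_5 = 2, A_6 = 1, A_8 = 1. Minimum distance d = 2.

Enumerate all 2^3 = 8 messages m ∈ F_2^3.
For each, compute codeword c = mG in F_2^8, then tally its weight.
  m = 000 → c = 00000000, weight = 0.
  m = 100 → c = 00111110, weight = 5.
  m = 010 → c = 11111111, weight = 8.
  m = 110 → c = 11000001, weight = 3.
  m = 001 → c = 11010000, weight = 3.
  m = 101 → c = 11101110, weight = 6.
  m = 011 → c = 00101111, weight = 5.
  m = 111 → c = 00010001, weight = 2.
Tally weights:
  weight 0: 1 codewords.
  weight 2: 1 codewords.
  weight 3: 2 codewords.
  weight 5: 2 codewords.
  weight 6: 1 codewords.
  weight 8: 1 codewords.
Minimum distance d = smallest w > 0 with A_w > 0 = 2.
Sanity: Σ A_w = 8 = 2^3 = 8 ✓.


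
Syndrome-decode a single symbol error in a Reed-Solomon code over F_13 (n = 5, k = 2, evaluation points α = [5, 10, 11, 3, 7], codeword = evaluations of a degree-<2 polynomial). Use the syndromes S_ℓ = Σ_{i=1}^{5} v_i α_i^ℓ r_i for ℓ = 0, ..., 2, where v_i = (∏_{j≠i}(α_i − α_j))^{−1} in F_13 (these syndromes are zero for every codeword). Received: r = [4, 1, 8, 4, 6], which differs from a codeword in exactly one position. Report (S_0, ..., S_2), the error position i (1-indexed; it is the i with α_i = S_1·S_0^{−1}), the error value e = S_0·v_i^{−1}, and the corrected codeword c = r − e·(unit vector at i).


S = (9, 6, 4), error at position 1, error magnitude e = 12, c = [5, 1, 8, 4, 6].

Step 1: column multipliers v_i = (∏_{j≠i}(α_i − α_j))^{−1} mod 13.
  i = 1 (α = 5): (5−10)(5−11)(5−3)(5−7) = (−5)·(−6)·2·(−2) = −120 ≡ 10, so v_1 = 10^{−1} = 4 (mod 13).
  i = 2 (α = 10): (10−5)(10−11)(10−3)(10−7) = 5·(−1)·7·3 = −105 ≡ 12, so v_2 = 12^{−1} = 12 (mod 13).
  i = 3 (α = 11): (11−5)(11−10)(11−3)(11−7) = 6·1·8·4 = 192 ≡ 10, so v_3 = 10^{−1} = 4 (mod 13).
  i = 4 (α = 3): (3−5)(3−10)(3−11)(3−7) = (−2)·(−7)·(−8)·(−4) = 448 ≡ 6, so v_4 = 6^{−1} = 11 (mod 13).
  i = 5 (α = 7): (7−5)(7−10)(7−11)(7−3) = 2·(−3)·(−4)·4 = 96 ≡ 5, so v_5 = 5^{−1} = 8 (mod 13).
  v = [4, 12, 4, 11, 8].
Step 2: syndromes of r = [4, 1, 8, 4, 6] (all sums mod 13).
  S_0 = Σ v_i r_i = 4·4 + 12·1 + 4·8 + 11·4 + 8·6 = 152 ≡ 9.
  S_1 = Σ v_i α_i r_i = 4·5·4 + 12·10·1 + 4·11·8 + 11·3·4 + 8·7·6 = 1020 ≡ 6.
  α_i^2 mod 13 = [12, 9, 4, 9, 10].
  S_2 = Σ v_i α_i^2 r_i = 4·12·4 + 12·9·1 + 4·4·8 + 11·9·4 + 8·10·6 = 1304 ≡ 4.
  S = (9, 6, 4) ≠ 0, so r is not a codeword (an error is present).
Step 3: locate the error. For a single error e at position i, S_ℓ = v_i·e·α_i^ℓ, so α_err = S_1/S_0.
  S_0^{−1} = 9^{−1} = 3 (mod 13), so α_err = 6·3 = 18 ≡ 5 = α_1. Error position i = 1.
  Consistency check: S_2/S_1 = 4·11 = 44 ≡ 5 = α_err ✓ (single-error assumption holds).
Step 4: error magnitude e = S_0/v_1 = S_0·∏_{j≠1}(α_1 − α_j) = 9·10 = 90 ≡ 12 (mod 13).
Step 5: correct position 1: c_1 = r_1 − e = 4 − 12 ≡ 5 (mod 13). Hence c = [5, 1, 8, 4, 6].
  Check: interpolating c through the α_i gives m(x) = 9 + 7·x (degree < 2) with m(α_i) = c_i for every i, so c is indeed a codeword.


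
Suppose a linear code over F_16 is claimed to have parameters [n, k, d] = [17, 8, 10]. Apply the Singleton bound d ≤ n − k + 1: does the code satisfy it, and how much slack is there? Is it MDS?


Singleton RHS = n − k + 1 = 10, slack = 0, bound satisfied, MDS.

Singleton bound: d ≤ n − k + 1.
Here n = 17, k = 8, so n − k + 1 = 10.
Given d = 10, check d ≤ 10: YES.
Slack = (n − k + 1) − d = 0.
The code is MDS (slack = 0).
Description: the claimed parameters are [17, 8, 10]_16; such a code would be MDS (meets Singleton bound).


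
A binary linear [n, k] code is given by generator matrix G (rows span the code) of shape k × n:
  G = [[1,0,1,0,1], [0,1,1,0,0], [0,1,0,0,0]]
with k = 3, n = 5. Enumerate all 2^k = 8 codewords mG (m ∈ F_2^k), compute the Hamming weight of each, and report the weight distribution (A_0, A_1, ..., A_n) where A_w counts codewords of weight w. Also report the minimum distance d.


Weight distribution: A_0 = 1, A_1 = 2, A_2 = 2, A_3 = 2, A_4 = 1. Minimum distance d = 1.

Enumerate all 2^3 = 8 messages m ∈ F_2^3.
For each, compute codeword c = mG in F_2^5, then tally its weight.
  m = 000 → c = 00000, weight = 0.
  m = 100 → c = 10101, weight = 3.
  m = 010 → c = 01100, weight = 2.
  m = 110 → c = 11001, weight = 3.
  m = 001 → c = 01000, weight = 1.
  m = 101 → c = 11101, weight = 4.
  m = 011 → c = 00100, weight = 1.
  m = 111 → c = 10001, weight = 2.
Tally weights:
  weight 0: 1 codewords.
  weight 1: 2 codewords.
  weight 2: 2 codewords.
  weight 3: 2 codewords.
  weight 4: 1 codewords.
Minimum distance d = smallest w > 0 with A_w > 0 = 1.
Sanity: Σ A_w = 8 = 2^3 = 8 ✓.


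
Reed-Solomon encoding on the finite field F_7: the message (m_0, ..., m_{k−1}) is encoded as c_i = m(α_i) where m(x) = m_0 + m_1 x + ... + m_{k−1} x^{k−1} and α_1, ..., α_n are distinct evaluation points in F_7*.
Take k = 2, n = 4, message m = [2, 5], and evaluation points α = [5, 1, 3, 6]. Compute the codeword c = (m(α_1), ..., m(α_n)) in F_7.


c = [6, 0, 3, 4]

Message polynomial: m(x) = 2 + 5·x (mod 7).
For each evaluation point α_i, compute m(α_i) mod 7:
  α_1 = 5: Horner steps 5 → 6, so m(5) = 6.
  α_2 = 1: Horner steps 5 → 0, so m(1) = 0.
  α_3 = 3: Horner steps 5 → 3, so m(3) = 3.
  α_4 = 6: Horner steps 5 → 4, so m(6) = 4.
Codeword c = [6, 0, 3, 4] ∈ F_7^4.


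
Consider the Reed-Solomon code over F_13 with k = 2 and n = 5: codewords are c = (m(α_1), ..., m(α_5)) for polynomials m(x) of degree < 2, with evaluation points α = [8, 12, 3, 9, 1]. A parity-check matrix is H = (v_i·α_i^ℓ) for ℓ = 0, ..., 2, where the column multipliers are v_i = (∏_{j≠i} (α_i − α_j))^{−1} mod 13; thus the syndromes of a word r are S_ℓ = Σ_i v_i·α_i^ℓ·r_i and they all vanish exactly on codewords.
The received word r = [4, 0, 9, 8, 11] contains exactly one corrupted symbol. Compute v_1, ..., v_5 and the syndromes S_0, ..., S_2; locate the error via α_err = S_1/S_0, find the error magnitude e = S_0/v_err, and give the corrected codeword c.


S = (8, 7, 11), error at position 4, error magnitude e = 5, c = [4, 0, 9, 3, 11].

Step 1: column multipliers v_i = (∏_{j≠i}(α_i − α_j))^{−1} mod 13.
  i = 1 (α = 8): (8−12)(8−3)(8−9)(8−1) = (−4)·5·(−1)·7 = 140 ≡ 10, so v_1 = 10^{−1} = 4 (mod 13).
  i = 2 (α = 12): (12−8)(12−3)(12−9)(12−1) = 4·9·3·11 = 1188 ≡ 5, so v_2 = 5^{−1} = 8 (mod 13).
  i = 3 (α = 3): (3−8)(3−12)(3−9)(3−1) = (−5)·(−9)·(−6)·2 = −540 ≡ 6, so v_3 = 6^{−1} = 11 (mod 13).
  i = 4 (α = 9): (9−8)(9−12)(9−3)(9−1) = 1·(−3)·6·8 = −144 ≡ 12, so v_4 = 12^{−1} = 12 (mod 13).
  i = 5 (α = 1): (1−8)(1−12)(1−3)(1−9) = (−7)·(−11)·(−2)·(−8) = 1232 ≡ 10, so v_5 = 10^{−1} = 4 (mod 13).
  v = [4, 8, 11, 12, 4].
Step 2: syndromes of r = [4, 0, 9, 8, 11] (all sums mod 13).
  S_0 = Σ v_i r_i = 4·4 + 8·0 + 11·9 + 12·8 + 4·11 = 255 ≡ 8.
  S_1 = Σ v_i α_i r_i = 4·8·4 + 8·12·0 + 11·3·9 + 12·9·8 + 4·1·11 = 1333 ≡ 7.
  α_i^2 mod 13 = [12, 1, 9, 3, 1].
  S_2 = Σ v_i α_i^2 r_i = 4·12·4 + 8·1·0 + 11·9·9 + 12·3·8 + 4·1·11 = 1415 ≡ 11.
  S = (8, 7, 11) ≠ 0, so r is not a codeword (an error is present).
Step 3: locate the error. For a single error e at position i, S_ℓ = v_i·e·α_i^ℓ, so α_err = S_1/S_0.
  S_0^{−1} = 8^{−1} = 5 (mod 13), so α_err = 7·5 = 35 ≡ 9 = α_4. Error position i = 4.
  Consistency check: S_2/S_1 = 11·2 = 22 ≡ 9 = α_err ✓ (single-error assumption holds).
Step 4: error magnitude e = S_0/v_4 = S_0·∏_{j≠4}(α_4 − α_j) = 8·12 = 96 ≡ 5 (mod 13).
Step 5: correct position 4: c_4 = r_4 − e = 8 − 5 ≡ 3 (mod 13). Hence c = [4, 0, 9, 3, 11].
  Check: interpolating c through the α_i gives m(x) = 12 + 12·x (degree < 2) with m(α_i) = c_i for every i, so c is indeed a codeword.


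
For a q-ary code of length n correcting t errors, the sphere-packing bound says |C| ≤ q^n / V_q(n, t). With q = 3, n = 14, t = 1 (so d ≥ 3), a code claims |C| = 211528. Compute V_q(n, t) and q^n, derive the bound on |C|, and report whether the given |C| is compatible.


V_q(n, t) = 29, q^n = 4782969, Hamming bound = 164929, |C| = 211528 > bound (violated).

Step 1: Compute V_q(n, t) = Σ_{j=0}^1 C(n, j) (q−1)^j.
  j = 0: C(14,0)·(2)^0 = 1·1 = 1.
  j = 1: C(14,1)·(2)^1 = 14·2 = 28.
  V_q(n, t) = 1 + 28 = 29.
Step 2: q^n = 3^14 = 4782969.
Step 3: Hamming bound ⌊q^n / V_q(n,t)⌋ = ⌊4782969/29⌋ = 164929.
Step 4: Compare |C| = 211528 to 164929: violated.
The claimed |C| lies above the Hamming bound, so no 3-ary code of length 14 with d ≥ 3 can have 211528 codewords.


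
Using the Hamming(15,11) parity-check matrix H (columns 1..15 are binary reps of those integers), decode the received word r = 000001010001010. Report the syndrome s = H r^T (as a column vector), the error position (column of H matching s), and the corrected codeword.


s = (1, 1, 0, 0)^T, error position = 12, corrected codeword c = 000001010000010

Compute s = H r^T mod 2 one row at a time:
  s_1 = 1 + 0 + 0 + 0 + 1 + 0 + 1 + 0 = 3 ≡ 1 (mod 2).
  s_2 = 0 + 0 + 1 + 0 + 1 + 0 + 1 + 0 = 3 ≡ 1 (mod 2).
  s_3 = 0 + 0 + 1 + 0 + 0 + 0 + 1 + 0 = 2 ≡ 0 (mod 2).
  s_4 = 0 + 0 + 0 + 0 + 0 + 0 + 0 + 0 = 0 ≡ 0 (mod 2).
s = (1, 1, 0, 0)^T — this equals column 12 of H (binary 1100), so error is at position 12.
Correct: flip bit 12 of r = 000001010001010 to get c = 000001010000010.


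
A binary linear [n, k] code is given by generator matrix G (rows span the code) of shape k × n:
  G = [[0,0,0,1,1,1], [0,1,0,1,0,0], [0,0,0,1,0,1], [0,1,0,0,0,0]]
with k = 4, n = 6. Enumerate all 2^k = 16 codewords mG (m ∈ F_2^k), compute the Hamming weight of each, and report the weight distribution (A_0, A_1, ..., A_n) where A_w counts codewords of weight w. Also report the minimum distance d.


Weight distribution: A_0 = 1, A_1 = 4, A_2 = 6, A_3 = 4, A_4 = 1. Minimum distance d = 1.

Enumerate all 2^4 = 16 messages m ∈ F_2^4.
For each, compute codeword c = mG in F_2^6, then tally its weight.
  m = 0000 → c = 000000, weight = 0.
  m = 1000 → c = 000111, weight = 3.
  m = 0100 → c = 010100, weight = 2.
  m = 1100 → c = 010011, weight = 3.
  m = 0010 → c = 000101, weight = 2.
  m = 1010 → c = 000010, weight = 1.
  m = 0110 → c = 010001, weight = 2.
  m = 1110 → c = 010110, weight = 3.
  m = 0001 → c = 010000, weight = 1.
  m = 1001 → c = 010111, weight = 4.
  m = 0101 → c = 000100, weight = 1.
  m = 1101 → c = 000011, weight = 2.
  m = 0011 → c = 010101, weight = 3.
  m = 1011 → c = 010010, weight = 2.
  m = 0111 → c = 000001, weight = 1.
  m = 1111 → c = 000110, weight = 2.
Tally weights:
  weight 0: 1 codewords.
  weight 1: 4 codewords.
  weight 2: 6 codewords.
  weight 3: 4 codewords.
  weight 4: 1 codewords.
Minimum distance d = smallest w > 0 with A_w > 0 = 1.
Sanity: Σ A_w = 16 = 2^4 = 16 ✓.


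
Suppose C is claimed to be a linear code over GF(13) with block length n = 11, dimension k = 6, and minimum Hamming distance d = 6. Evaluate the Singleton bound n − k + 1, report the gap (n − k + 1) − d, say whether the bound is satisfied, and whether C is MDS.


Singleton RHS = n − k + 1 = 6, slack = 0, bound satisfied, MDS.

Singleton bound: d ≤ n − k + 1.
Here n = 11, k = 6, so n − k + 1 = 6.
Given d = 6, check d ≤ 6: YES.
Slack = (n − k + 1) − d = 0.
The code is MDS (slack = 0).
Description: the claimed parameters are [11, 6, 6]_13; such a code would be MDS (meets Singleton bound).


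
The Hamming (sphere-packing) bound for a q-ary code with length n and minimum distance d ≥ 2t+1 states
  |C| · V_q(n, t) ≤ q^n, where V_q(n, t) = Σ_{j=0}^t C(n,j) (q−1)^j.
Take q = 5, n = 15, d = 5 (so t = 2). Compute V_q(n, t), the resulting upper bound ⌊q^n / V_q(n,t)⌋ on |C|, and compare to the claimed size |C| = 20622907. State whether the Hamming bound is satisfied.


V_q(n, t) = 1741, q^n = 30517578125, Hamming bound = 17528764, |C| = 20622907 > bound (violated).

Step 1: Compute V_q(n, t) = Σ_{j=0}^2 C(n, j) (q−1)^j.
  j = 0: C(15,0)·(4)^0 = 1·1 = 1.
  j = 1: C(15,1)·(4)^1 = 15·4 = 60.
  j = 2: C(15,2)·(4)^2 = 105·16 = 1680.
  V_q(n, t) = 1 + 60 + 1680 = 1741.
Step 2: q^n = 5^15 = 30517578125.
Step 3: Hamming bound ⌊q^n / V_q(n,t)⌋ = ⌊30517578125/1741⌋ = 17528764.
Step 4: Compare |C| = 20622907 to 17528764: violated.
The claimed |C| lies above the Hamming bound, so no 5-ary code of length 15 with d ≥ 5 can have 20622907 codewords.


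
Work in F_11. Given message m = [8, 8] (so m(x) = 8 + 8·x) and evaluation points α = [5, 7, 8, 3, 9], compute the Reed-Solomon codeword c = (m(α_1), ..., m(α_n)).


c = [4, 9, 6, 10, 3]

Message polynomial: m(x) = 8 + 8·x (mod 11).
For each evaluation point α_i, compute m(α_i) mod 11:
  α_1 = 5: Horner steps 8 → 4, so m(5) = 4.
  α_2 = 7: Horner steps 8 → 9, so m(7) = 9.
  α_3 = 8: Horner steps 8 → 6, so m(8) = 6.
  α_4 = 3: Horner steps 8 → 10, so m(3) = 10.
  α_5 = 9: Horner steps 8 → 3, so m(9) = 3.
Codeword c = [4, 9, 6, 10, 3] ∈ F_11^5.


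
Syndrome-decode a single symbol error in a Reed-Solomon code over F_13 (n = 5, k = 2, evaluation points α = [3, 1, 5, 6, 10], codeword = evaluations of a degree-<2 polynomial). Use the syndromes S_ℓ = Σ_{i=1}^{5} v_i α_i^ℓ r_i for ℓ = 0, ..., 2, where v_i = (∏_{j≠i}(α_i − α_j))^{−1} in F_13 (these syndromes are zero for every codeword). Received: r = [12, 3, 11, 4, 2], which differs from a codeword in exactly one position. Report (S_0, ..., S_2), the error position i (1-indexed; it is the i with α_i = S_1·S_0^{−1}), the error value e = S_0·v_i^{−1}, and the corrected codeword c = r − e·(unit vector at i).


S = (9, 9, 9), error at position 2, error magnitude e = 3, c = [12, 0, 11, 4, 2].

Step 1: column multipliers v_i = (∏_{j≠i}(α_i − α_j))^{−1} mod 13.
  i = 1 (α = 3): (3−1)(3−5)(3−6)(3−10) = 2·(−2)·(−3)·(−7) = −84 ≡ 7, so v_1 = 7^{−1} = 2 (mod 13).
  i = 2 (α = 1): (1−3)(1−5)(1−6)(1−10) = (−2)·(−4)·(−5)·(−9) = 360 ≡ 9, so v_2 = 9^{−1} = 3 (mod 13).
  i = 3 (α = 5): (5−3)(5−1)(5−6)(5−10) = 2·4·(−1)·(−5) = 40 ≡ 1, so v_3 = 1^{−1} = 1 (mod 13).
  i = 4 (α = 6): (6−3)(6−1)(6−5)(6−10) = 3·5·1·(−4) = −60 ≡ 5, so v_4 = 5^{−1} = 8 (mod 13).
  i = 5 (α = 10): (10−3)(10−1)(10−5)(10−6) = 7·9·5·4 = 1260 ≡ 12, so v_5 = 12^{−1} = 12 (mod 13).
  v = [2, 3, 1, 8, 12].
Step 2: syndromes of r = [12, 3, 11, 4, 2] (all sums mod 13).
  S_0 = Σ v_i r_i = 2·12 + 3·3 + 1·11 + 8·4 + 12·2 = 100 ≡ 9.
  S_1 = Σ v_i α_i r_i = 2·3·12 + 3·1·3 + 1·5·11 + 8·6·4 + 12·10·2 = 568 ≡ 9.
  α_i^2 mod 13 = [9, 1, 12, 10, 9].
  S_2 = Σ v_i α_i^2 r_i = 2·9·12 + 3·1·3 + 1·12·11 + 8·10·4 + 12·9·2 = 893 ≡ 9.
  S = (9, 9, 9) ≠ 0, so r is not a codeword (an error is present).
Step 3: locate the error. For a single error e at position i, S_ℓ = v_i·e·α_i^ℓ, so α_err = S_1/S_0.
  S_0^{−1} = 9^{−1} = 3 (mod 13), so α_err = 9·3 = 27 ≡ 1 = α_2. Error position i = 2.
  Consistency check: S_2/S_1 = 9·3 = 27 ≡ 1 = α_err ✓ (single-error assumption holds).
Step 4: error magnitude e = S_0/v_2 = S_0·∏_{j≠2}(α_2 − α_j) = 9·9 = 81 ≡ 3 (mod 13).
Step 5: correct position 2: c_2 = r_2 − e = 3 − 3 ≡ 0 (mod 13). Hence c = [12, 0, 11, 4, 2].
  Check: interpolating c through the α_i gives m(x) = 7 + 6·x (degree < 2) with m(α_i) = c_i for every i, so c is indeed a codeword.


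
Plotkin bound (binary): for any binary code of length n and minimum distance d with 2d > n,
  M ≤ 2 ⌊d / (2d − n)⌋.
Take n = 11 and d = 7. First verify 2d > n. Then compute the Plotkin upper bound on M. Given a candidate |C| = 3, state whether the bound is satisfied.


Plotkin bound M ≤ 4; given |C| = 3 ≤ bound (satisfied).

Check applicability: 2d = 14, n = 11.
2d − n = 3 > 0, so Plotkin applies.
Compute d/(2d−n) = 7/3 ≈ 2.3333.
⌊d/(2d−n)⌋ = 2.
Plotkin bound: M ≤ 2·2 = 4.
Given |C| = 3, check: satisfied.
This |C| is below the Plotkin bound.


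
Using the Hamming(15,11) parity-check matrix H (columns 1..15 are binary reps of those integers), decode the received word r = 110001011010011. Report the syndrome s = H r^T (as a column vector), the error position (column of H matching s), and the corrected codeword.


s = (1, 1, 1, 0)^T, error position = 14, corrected codeword c = 110001011010001

Compute s = H r^T mod 2 one row at a time:
  s_1 = 1 + 1 + 0 + 1 + 0 + 0 + 1 + 1 = 5 ≡ 1 (mod 2).
  s_2 = 0 + 0 + 1 + 0 + 0 + 0 + 1 + 1 = 3 ≡ 1 (mod 2).
  s_3 = 1 + 0 + 1 + 0 + 0 + 1 + 1 + 1 = 5 ≡ 1 (mod 2).
  s_4 = 1 + 0 + 0 + 0 + 1 + 1 + 0 + 1 = 4 ≡ 0 (mod 2).
s = (1, 1, 1, 0)^T — this equals column 14 of H (binary 1110), so error is at position 14.
Correct: flip bit 14 of r = 110001011010011 to get c = 110001011010001.


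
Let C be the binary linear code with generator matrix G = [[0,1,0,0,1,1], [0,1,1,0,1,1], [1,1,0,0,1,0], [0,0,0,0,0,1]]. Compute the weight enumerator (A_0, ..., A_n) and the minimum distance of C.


Weight distribution: A_0 = 1, A_1 = 3, A_2 = 4, A_3 = 4, A_4 = 3, A_5 = 1. Minimum distance d = 1.

Enumerate all 2^4 = 16 messages m ∈ F_2^4.
For each, compute codeword c = mG in F_2^6, then tally its weight.
  m = 0000 → c = 000000, weight = 0.
  m = 1000 → c = 010011, weight = 3.
  m = 0100 → c = 011011, weight = 4.
  m = 1100 → c = 001000, weight = 1.
  m = 0010 → c = 110010, weight = 3.
  m = 1010 → c = 100001, weight = 2.
  m = 0110 → c = 101001, weight = 3.
  m = 1110 → c = 111010, weight = 4.
  m = 0001 → c = 000001, weight = 1.
  m = 1001 → c = 010010, weight = 2.
  m = 0101 → c = 011010, weight = 3.
  m = 1101 → c = 001001, weight = 2.
  m = 0011 → c = 110011, weight = 4.
  m = 1011 → c = 100000, weight = 1.
  m = 0111 → c = 101000, weight = 2.
  m = 1111 → c = 111011, weight = 5.
Tally weights:
  weight 0: 1 codewords.
  weight 1: 3 codewords.
  weight 2: 4 codewords.
  weight 3: 4 codewords.
  weight 4: 3 codewords.
  weight 5: 1 codewords.
Minimum distance d = smallest w > 0 with A_w > 0 = 1.
Sanity: Σ A_w = 16 = 2^4 = 16 ✓.


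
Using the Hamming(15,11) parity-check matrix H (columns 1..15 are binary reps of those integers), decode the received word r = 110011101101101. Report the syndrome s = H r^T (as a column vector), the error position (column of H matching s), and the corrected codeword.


s = (1, 0, 1, 0)^T, error position = 10, corrected codeword c = 110011101001101

Compute s = H r^T mod 2 one row at a time:
  s_1 = 0 + 1 + 1 + 0 + 1 + 1 + 0 + 1 = 5 ≡ 1 (mod 2).
  s_2 = 0 + 1 + 1 + 1 + 1 + 1 + 0 + 1 = 6 ≡ 0 (mod 2).
  s_3 = 1 + 0 + 1 + 1 + 1 + 0 + 0 + 1 = 5 ≡ 1 (mod 2).
  s_4 = 1 + 0 + 1 + 1 + 1 + 0 + 1 + 1 = 6 ≡ 0 (mod 2).
s = (1, 0, 1, 0)^T — this equals column 10 of H (binary 1010), so error is at position 10.
Correct: flip bit 10 of r = 110011101101101 to get c = 110011101001101.


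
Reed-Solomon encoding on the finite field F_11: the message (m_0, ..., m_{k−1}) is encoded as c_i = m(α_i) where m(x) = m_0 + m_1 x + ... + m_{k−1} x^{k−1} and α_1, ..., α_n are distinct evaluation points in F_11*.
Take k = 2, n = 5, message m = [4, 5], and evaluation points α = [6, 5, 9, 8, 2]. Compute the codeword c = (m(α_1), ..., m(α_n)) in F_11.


c = [1, 7, 5, 0, 3]

Message polynomial: m(x) = 4 + 5·x (mod 11).
For each evaluation point α_i, compute m(α_i) mod 11:
  α_1 = 6: Horner steps 5 → 1, so m(6) = 1.
  α_2 = 5: Horner steps 5 → 7, so m(5) = 7.
  α_3 = 9: Horner steps 5 → 5, so m(9) = 5.
  α_4 = 8: Horner steps 5 → 0, so m(8) = 0.
  α_5 = 2: Horner steps 5 → 3, so m(2) = 3.
Codeword c = [1, 7, 5, 0, 3] ∈ F_11^5.


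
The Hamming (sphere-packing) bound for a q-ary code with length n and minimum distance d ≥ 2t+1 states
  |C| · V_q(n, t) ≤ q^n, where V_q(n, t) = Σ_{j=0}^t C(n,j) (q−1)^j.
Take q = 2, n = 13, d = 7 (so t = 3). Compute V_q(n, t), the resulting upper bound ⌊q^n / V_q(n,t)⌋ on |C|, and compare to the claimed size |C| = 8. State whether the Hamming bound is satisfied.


V_q(n, t) = 378, q^n = 8192, Hamming bound = 21, |C| = 8 ≤ bound (satisfied).

Step 1: Compute V_q(n, t) = Σ_{j=0}^3 C(n, j) (q−1)^j.
  j = 0: C(13,0)·(1)^0 = 1·1 = 1.
  j = 1: C(13,1)·(1)^1 = 13·1 = 13.
  j = 2: C(13,2)·(1)^2 = 78·1 = 78.
  j = 3: C(13,3)·(1)^3 = 286·1 = 286.
  V_q(n, t) = 1 + 13 + 78 + 286 = 378.
Step 2: q^n = 2^13 = 8192.
Step 3: Hamming bound ⌊q^n / V_q(n,t)⌋ = ⌊8192/378⌋ = 21.
Step 4: Compare |C| = 8 to 21: satisfied.
The claimed |C| lies below the Hamming bound.


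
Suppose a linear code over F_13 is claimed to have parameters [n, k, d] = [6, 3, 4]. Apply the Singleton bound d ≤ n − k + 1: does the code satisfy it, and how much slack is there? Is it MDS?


Singleton RHS = n − k + 1 = 4, slack = 0, bound satisfied, MDS.

Singleton bound: d ≤ n − k + 1.
Here n = 6, k = 3, so n − k + 1 = 4.
Given d = 4, check d ≤ 4: YES.
Slack = (n − k + 1) − d = 0.
The code is MDS (slack = 0).
Description: the claimed parameters are [6, 3, 4]_13; such a code would be MDS (meets Singleton bound).


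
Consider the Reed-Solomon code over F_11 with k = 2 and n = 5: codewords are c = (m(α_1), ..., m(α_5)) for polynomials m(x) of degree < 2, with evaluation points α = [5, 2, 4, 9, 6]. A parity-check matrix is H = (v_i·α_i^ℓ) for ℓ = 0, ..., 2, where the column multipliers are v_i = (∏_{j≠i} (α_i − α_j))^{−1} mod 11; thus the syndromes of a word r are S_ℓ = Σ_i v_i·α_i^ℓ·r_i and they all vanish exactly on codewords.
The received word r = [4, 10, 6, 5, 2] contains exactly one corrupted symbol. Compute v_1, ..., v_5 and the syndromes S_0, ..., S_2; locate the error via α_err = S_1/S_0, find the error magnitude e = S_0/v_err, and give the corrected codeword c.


S = (10, 2, 7), error at position 4, error magnitude e = 9, c = [4, 10, 6, 7, 2].

Step 1: column multipliers v_i = (∏_{j≠i}(α_i − α_j))^{−1} mod 11.
  i = 1 (α = 5): (5−2)(5−4)(5−9)(5−6) = 3·1·(−4)·(−1) = 12 ≡ 1, so v_1 = 1^{−1} = 1 (mod 11).
  i = 2 (α = 2): (2−5)(2−4)(2−9)(2−6) = (−3)·(−2)·(−7)·(−4) = 168 ≡ 3, so v_2 = 3^{−1} = 4 (mod 11).
  i = 3 (α = 4): (4−5)(4−2)(4−9)(4−6) = (−1)·2·(−5)·(−2) = −20 ≡ 2, so v_3 = 2^{−1} = 6 (mod 11).
  i = 4 (α = 9): (9−5)(9−2)(9−4)(9−6) = 4·7·5·3 = 420 ≡ 2, so v_4 = 2^{−1} = 6 (mod 11).
  i = 5 (α = 6): (6−5)(6−2)(6−4)(6−9) = 1·4·2·(−3) = −24 ≡ 9, so v_5 = 9^{−1} = 5 (mod 11).
  v = [1, 4, 6, 6, 5].
Step 2: syndromes of r = [4, 10, 6, 5, 2] (all sums mod 11).
  S_0 = Σ v_i r_i = 1·4 + 4·10 + 6·6 + 6·5 + 5·2 = 120 ≡ 10.
  S_1 = Σ v_i α_i r_i = 1·5·4 + 4·2·10 + 6·4·6 + 6·9·5 + 5·6·2 = 574 ≡ 2.
  α_i^2 mod 11 = [3, 4, 5, 4, 3].
  S_2 = Σ v_i α_i^2 r_i = 1·3·4 + 4·4·10 + 6·5·6 + 6·4·5 + 5·3·2 = 502 ≡ 7.
  S = (10, 2, 7) ≠ 0, so r is not a codeword (an error is present).
Step 3: locate the error. For a single error e at position i, S_ℓ = v_i·e·α_i^ℓ, so α_err = S_1/S_0.
  S_0^{−1} = 10^{−1} = 10 (mod 11), so α_err = 2·10 = 20 ≡ 9 = α_4. Error position i = 4.
  Consistency check: S_2/S_1 = 7·6 = 42 ≡ 9 = α_err ✓ (single-error assumption holds).
Step 4: error magnitude e = S_0/v_4 = S_0·∏_{j≠4}(α_4 − α_j) = 10·2 = 20 ≡ 9 (mod 11).
Step 5: correct position 4: c_4 = r_4 − e = 5 − 9 ≡ 7 (mod 11). Hence c = [4, 10, 6, 7, 2].
  Check: interpolating c through the α_i gives m(x) = 3 + 9·x (degree < 2) with m(α_i) = c_i for every i, so c is indeed a codeword.


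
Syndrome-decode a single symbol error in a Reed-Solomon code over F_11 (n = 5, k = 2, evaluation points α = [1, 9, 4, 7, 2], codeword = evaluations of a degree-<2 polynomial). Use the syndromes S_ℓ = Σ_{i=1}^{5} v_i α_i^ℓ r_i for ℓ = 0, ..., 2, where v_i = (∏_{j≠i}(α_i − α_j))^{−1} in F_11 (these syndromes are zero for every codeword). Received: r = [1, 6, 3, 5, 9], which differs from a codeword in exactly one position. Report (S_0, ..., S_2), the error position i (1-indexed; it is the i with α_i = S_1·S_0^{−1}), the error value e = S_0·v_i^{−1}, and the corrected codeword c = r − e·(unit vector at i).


S = (4, 3, 5), error at position 2, error magnitude e = 7, c = [1, 10, 3, 5, 9].

Step 1: column multipliers v_i = (∏_{j≠i}(α_i − α_j))^{−1} mod 11.
  i = 1 (α = 1): (1−9)(1−4)(1−7)(1−2) = (−8)·(−3)·(−6)·(−1) = 144 ≡ 1, so v_1 = 1^{−1} = 1 (mod 11).
  i = 2 (α = 9): (9−1)(9−4)(9−7)(9−2) = 8·5·2·7 = 560 ≡ 10, so v_2 = 10^{−1} = 10 (mod 11).
  i = 3 (α = 4): (4−1)(4−9)(4−7)(4−2) = 3·(−5)·(−3)·2 = 90 ≡ 2, so v_3 = 2^{−1} = 6 (mod 11).
  i = 4 (α = 7): (7−1)(7−9)(7−4)(7−2) = 6·(−2)·3·5 = −180 ≡ 7, so v_4 = 7^{−1} = 8 (mod 11).
  i = 5 (α = 2): (2−1)(2−9)(2−4)(2−7) = 1·(−7)·(−2)·(−5) = −70 ≡ 7, so v_5 = 7^{−1} = 8 (mod 11).
  v = [1, 10, 6, 8, 8].
Step 2: syndromes of r = [1, 6, 3, 5, 9] (all sums mod 11).
  S_0 = Σ v_i r_i = 1·1 + 10·6 + 6·3 + 8·5 + 8·9 = 191 ≡ 4.
  S_1 = Σ v_i α_i r_i = 1·1·1 + 10·9·6 + 6·4·3 + 8·7·5 + 8·2·9 = 1037 ≡ 3.
  α_i^2 mod 11 = [1, 4, 5, 5, 4].
  S_2 = Σ v_i α_i^2 r_i = 1·1·1 + 10·4·6 + 6·5·3 + 8·5·5 + 8·4·9 = 819 ≡ 5.
  S = (4, 3, 5) ≠ 0, so r is not a codeword (an error is present).
Step 3: locate the error. For a single error e at position i, S_ℓ = v_i·e·α_i^ℓ, so α_err = S_1/S_0.
  S_0^{−1} = 4^{−1} = 3 (mod 11), so α_err = 3·3 = 9 ≡ 9 = α_2. Error position i = 2.
  Consistency check: S_2/S_1 = 5·4 = 20 ≡ 9 = α_err ✓ (single-error assumption holds).
Step 4: error magnitude e = S_0/v_2 = S_0·∏_{j≠2}(α_2 − α_j) = 4·10 = 40 ≡ 7 (mod 11).
Step 5: correct position 2: c_2 = r_2 − e = 6 − 7 ≡ 10 (mod 11). Hence c = [1, 10, 3, 5, 9].
  Check: interpolating c through the α_i gives m(x) = 4 + 8·x (degree < 2) with m(α_i) = c_i for every i, so c is indeed a codeword.
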